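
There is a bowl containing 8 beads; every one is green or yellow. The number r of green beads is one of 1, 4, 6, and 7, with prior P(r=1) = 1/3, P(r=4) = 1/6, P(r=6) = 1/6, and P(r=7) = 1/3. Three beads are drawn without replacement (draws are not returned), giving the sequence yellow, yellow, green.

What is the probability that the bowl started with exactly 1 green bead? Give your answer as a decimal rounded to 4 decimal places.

For each hypothesis, P(data | H) works out to: P(data | r = 1) = (7/8)(6/7)(1/6) = 1/8; P(data | r = 4) = (4/8)(3/7)(4/6) = 1/7; P(data | r = 6) = (2/8)(1/7)(6/6) = 1/28; P(data | r = 7) = (1/8)(0/7) = 0.
Weighting by the prior gives 1/3 · 1/8 = 1/24, 1/6 · 1/7 = 1/42, 1/6 · 1/28 = 1/168, 1/3 · 0 = 0; these sum to 1/14.
By Bayes' rule, P(r = 1 | data) = (1/24) / (1/14) = 7/12.

0.5833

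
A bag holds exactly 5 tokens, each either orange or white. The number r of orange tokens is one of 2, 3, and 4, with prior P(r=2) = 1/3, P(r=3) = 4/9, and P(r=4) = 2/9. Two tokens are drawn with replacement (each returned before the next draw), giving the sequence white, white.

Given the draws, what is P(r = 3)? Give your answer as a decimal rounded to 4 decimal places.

For each hypothesis, P(data | H) works out to: P(data | r = 2) = (3/5)(3/5) = 9/25; P(data | r = 3) = (2/5)(2/5) = 4/25; P(data | r = 4) = (1/5)(1/5) = 1/25.
Multiplying each by its prior: 1/3 · 9/25 = 3/25, 4/9 · 4/25 = 16/225, 2/9 · 1/25 = 2/225; these sum to 1/5.
Hence P(r = 3 | data) = (16/225) / (1/5) = 16/45.

0.3556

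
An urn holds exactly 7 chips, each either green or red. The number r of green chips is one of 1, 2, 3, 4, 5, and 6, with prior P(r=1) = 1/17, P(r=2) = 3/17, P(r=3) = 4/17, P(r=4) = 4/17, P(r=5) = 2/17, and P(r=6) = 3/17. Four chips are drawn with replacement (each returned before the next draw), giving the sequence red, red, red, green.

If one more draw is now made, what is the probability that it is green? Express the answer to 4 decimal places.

Under each hypothesis, the probability of the observed sequence is: P(data | r = 1) = (6/7)(6/7)(6/7)(1/7) = 0.089963; P(data | r = 2) = (5/7)(5/7)(5/7)(2/7) = 0.10412; P(data | r = 3) = (4/7)(4/7)(4/7)(3/7) = 0.079967; P(data | r = 4) = (3/7)(3/7)(3/7)(4/7) = 0.044981; P(data | r = 5) = (2/7)(2/7)(2/7)(5/7) = 0.01666; P(data | r = 6) = (1/7)(1/7)(1/7)(6/7) = 0.002499.
The prior-weighted likelihoods are 1/17 · 0.089963 = 0.0052919, 3/17 · 0.10412 = 0.018375, 4/17 · 0.079967 = 0.018816, 4/17 · 0.044981 = 0.010584, 2/17 · 0.01666 = 0.00196, 3/17 · 0.002499 = 0.00044099; summing to 0.055467.
The posterior is then P(r = 1 | data) = 0.095406, P(r = 2 | data) = 0.33127, P(r = 3 | data) = 0.33922, P(r = 4 | data) = 0.19081, P(r = 5 | data) = 0.035336, P(r = 6 | data) = 0.0079505.
Averaging over the posterior, P(green next | data) = (1/7)(0.095406) + (2/7)(0.33127) + (3/7)(0.33922) + (4/7)(0.19081) + (5/7)(0.035336) + (6/7)(0.0079505) = 0.39475.

0.3948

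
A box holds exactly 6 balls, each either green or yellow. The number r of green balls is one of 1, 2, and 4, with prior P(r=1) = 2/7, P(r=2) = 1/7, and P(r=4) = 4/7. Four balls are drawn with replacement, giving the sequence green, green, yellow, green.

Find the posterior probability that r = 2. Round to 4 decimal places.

The likelihood of the observed sequence under each hypothesis: P(data | r = 1) = (1/6)(1/6)(5/6)(1/6) = 0.003858; P(data | r = 2) = (2/6)(2/6)(4/6)(2/6) = 0.024691; P(data | r = 4) = (4/6)(4/6)(2/6)(4/6) = 0.098765.
The prior-weighted likelihoods are 2/7 · 0.003858 = 0.0011023, 1/7 · 0.024691 = 0.0035273, 4/7 · 0.098765 = 0.056437; these sum to 0.061067.
So P(r = 2 | data) = (0.0035273) / (0.061067) = 0.057762.

0.0578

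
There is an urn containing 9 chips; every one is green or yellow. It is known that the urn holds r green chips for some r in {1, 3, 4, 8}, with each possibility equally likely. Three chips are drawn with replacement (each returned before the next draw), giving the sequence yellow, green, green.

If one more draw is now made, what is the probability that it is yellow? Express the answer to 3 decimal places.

0.460

For each hypothesis, P(data | H) works out to: P(data | r = 1) = (8/9)(1/9)(1/9) = 0.010974; P(data | r = 3) = (6/9)(3/9)(3/9) = 0.074074; P(data | r = 4) = (5/9)(4/9)(4/9) = 0.10974; P(data | r = 8) = (1/9)(8/9)(8/9) = 0.087791.
Multiplying each by its prior: 1/4 · 0.010974 = 0.0027435, 1/4 · 0.074074 = 0.018519, 1/4 · 0.10974 = 0.027435, 1/4 · 0.087791 = 0.021948; with total 0.070645.
Dividing through by the total gives posterior P(r = 1 | data) = 0.038835, P(r = 3 | data) = 0.26214, P(r = 4 | data) = 0.38835, P(r = 8 | data) = 0.31068.
So P(yellow next | data) = Σ P(yellow next | H) P(H | data) = (8/9)(0.038835) + (2/3)(0.26214) + (5/9)(0.38835) + (1/9)(0.31068) = 0.45955.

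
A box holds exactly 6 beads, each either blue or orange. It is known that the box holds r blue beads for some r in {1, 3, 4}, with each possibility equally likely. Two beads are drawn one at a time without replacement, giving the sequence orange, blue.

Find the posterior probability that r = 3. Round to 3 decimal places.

0.409

For each hypothesis, P(data | H) works out to: P(data | r = 1) = (5/6)(1/5) = 1/6; P(data | r = 3) = (3/6)(3/5) = 3/10; P(data | r = 4) = (2/6)(4/5) = 4/15.
Weighting by the prior gives 1/3 · 1/6 = 1/18, 1/3 · 3/10 = 1/10, 1/3 · 4/15 = 4/45; these sum to 11/45.
Hence P(r = 3 | data) = (1/10) / (11/45) = 9/22.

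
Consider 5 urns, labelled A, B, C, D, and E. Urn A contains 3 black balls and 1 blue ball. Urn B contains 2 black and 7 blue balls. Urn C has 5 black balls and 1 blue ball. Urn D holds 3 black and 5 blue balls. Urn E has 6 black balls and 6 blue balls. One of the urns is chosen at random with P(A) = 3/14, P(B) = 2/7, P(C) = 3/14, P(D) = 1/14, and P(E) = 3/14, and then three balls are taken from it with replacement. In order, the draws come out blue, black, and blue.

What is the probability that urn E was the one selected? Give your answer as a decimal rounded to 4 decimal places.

0.2954

Compute the likelihood of the observed sequence for each case: P(data | urn A) = (1/4)(3/4)(1/4) = 0.046875; P(data | urn B) = (7/9)(2/9)(7/9) = 0.13443; P(data | urn C) = (1/6)(5/6)(1/6) = 0.023148; P(data | urn D) = (5/8)(3/8)(5/8) = 0.14648; P(data | urn E) = (6/12)(6/12)(6/12) = 0.125.
Weighting by the prior gives 3/14 · 0.046875 = 0.010045, 2/7 · 0.13443 = 0.038409, 3/14 · 0.023148 = 0.0049603, 1/14 · 0.14648 = 0.010463, 3/14 · 0.125 = 0.026786; these sum to 0.090663.
Therefore the posterior P(urn E | data) = (0.026786) / (0.090663) = 0.29544.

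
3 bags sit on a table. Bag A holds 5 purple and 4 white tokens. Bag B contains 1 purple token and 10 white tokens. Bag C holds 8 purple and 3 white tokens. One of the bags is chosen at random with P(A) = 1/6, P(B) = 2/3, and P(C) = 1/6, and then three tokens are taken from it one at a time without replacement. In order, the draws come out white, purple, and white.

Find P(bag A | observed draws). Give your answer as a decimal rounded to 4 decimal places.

Under each hypothesis, the probability of the observed sequence is: P(data | bag A) = (4/9)(5/8)(3/7) = 0.11905; P(data | bag B) = (10/11)(1/10)(9/9) = 0.090909; P(data | bag C) = (3/11)(8/10)(2/9) = 0.048485.
Weighting by the prior gives 1/6 · 0.11905 = 0.019841, 2/3 · 0.090909 = 0.060606, 1/6 · 0.048485 = 0.0080808; these sum to 0.088528.
Therefore the posterior P(bag A | data) = (0.019841) / (0.088528) = 0.22412.

0.2241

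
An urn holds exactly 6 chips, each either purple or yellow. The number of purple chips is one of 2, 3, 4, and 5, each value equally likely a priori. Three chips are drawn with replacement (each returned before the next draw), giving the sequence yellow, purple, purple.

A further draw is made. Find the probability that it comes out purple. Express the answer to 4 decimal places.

The likelihood of the observed sequence under each hypothesis: P(data | r = 2) = (4/6)(2/6)(2/6) = 2/27; P(data | r = 3) = (3/6)(3/6)(3/6) = 1/8; P(data | r = 4) = (2/6)(4/6)(4/6) = 4/27; P(data | r = 5) = (1/6)(5/6)(5/6) = 25/216.
Multiplying each by its prior: 1/4 · 2/27 = 1/54, 1/4 · 1/8 = 1/32, 1/4 · 4/27 = 1/27, 1/4 · 25/216 = 25/864; these sum to 25/216.
The posterior is then P(r = 2 | data) = 4/25, P(r = 3 | data) = 27/100, P(r = 4 | data) = 8/25, P(r = 5 | data) = 1/4.
So P(purple next | data) = Σ P(purple next | H) P(H | data) = (1/3)(4/25) + (1/2)(27/100) + (2/3)(8/25) + (5/6)(1/4) = 61/100.

0.6100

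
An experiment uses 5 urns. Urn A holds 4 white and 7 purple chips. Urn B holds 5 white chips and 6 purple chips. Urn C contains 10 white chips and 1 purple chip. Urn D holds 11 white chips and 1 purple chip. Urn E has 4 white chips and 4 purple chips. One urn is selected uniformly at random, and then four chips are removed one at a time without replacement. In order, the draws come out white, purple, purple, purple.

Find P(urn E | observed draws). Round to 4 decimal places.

0.2391

The likelihood of the observed sequence under each hypothesis: P(data | urn A) = (4/11)(7/10)(6/9)(5/8) = 0.10606; P(data | urn B) = (5/11)(6/10)(5/9)(4/8) = 0.075758; P(data | urn C) = (10/11)(1/10)(0/9) = 0; P(data | urn D) = (11/12)(1/11)(0/10) = 0; P(data | urn E) = (4/8)(4/7)(3/6)(2/5) = 0.057143.
Multiplying each by its prior: 1/5 · 0.10606 = 0.021212, 1/5 · 0.075758 = 0.015152, 1/5 · 0 = 0, 1/5 · 0 = 0, 1/5 · 0.057143 = 0.011429; these sum to 0.047792.
Therefore the posterior P(urn E | data) = (0.011429) / (0.047792) = 0.23913.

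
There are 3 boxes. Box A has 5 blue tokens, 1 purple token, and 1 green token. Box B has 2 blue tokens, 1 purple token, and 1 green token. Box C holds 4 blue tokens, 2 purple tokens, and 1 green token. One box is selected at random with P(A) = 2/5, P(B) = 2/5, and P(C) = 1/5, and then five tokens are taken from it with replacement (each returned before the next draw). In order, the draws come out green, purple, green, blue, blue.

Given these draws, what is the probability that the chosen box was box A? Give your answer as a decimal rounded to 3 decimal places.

Under each hypothesis, the probability of the observed sequence is: P(data | box A) = (1/7)(1/7)(1/7)(5/7)(5/7) = 0.0014875; P(data | box B) = (1/4)(1/4)(1/4)(2/4)(2/4) = 0.0039062; P(data | box C) = (1/7)(2/7)(1/7)(4/7)(4/7) = 0.001904.
The prior-weighted likelihoods are 2/5 · 0.0014875 = 0.00059499, 2/5 · 0.0039062 = 0.0015625, 1/5 · 0.001904 = 0.00038079; these sum to 0.0025383.
Therefore the posterior P(box A | data) = (0.00059499) / (0.0025383) = 0.23441.

0.234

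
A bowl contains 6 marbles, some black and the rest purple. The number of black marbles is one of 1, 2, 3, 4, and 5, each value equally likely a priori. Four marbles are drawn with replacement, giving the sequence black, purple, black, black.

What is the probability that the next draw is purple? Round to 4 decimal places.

The likelihood of the observed sequence under each hypothesis: P(data | r = 1) = (1/6)(5/6)(1/6)(1/6) = 0.003858; P(data | r = 2) = (2/6)(4/6)(2/6)(2/6) = 0.024691; P(data | r = 3) = (3/6)(3/6)(3/6)(3/6) = 0.0625; P(data | r = 4) = (4/6)(2/6)(4/6)(4/6) = 0.098765; P(data | r = 5) = (5/6)(1/6)(5/6)(5/6) = 0.096451.
Multiplying each by its prior: 1/5 · 0.003858 = 0.0007716, 1/5 · 0.024691 = 0.0049383, 1/5 · 0.0625 = 0.0125, 1/5 · 0.098765 = 0.019753, 1/5 · 0.096451 = 0.01929; summing to 0.057253.
Normalising, the posterior is P(r = 1 | data) = 0.013477, P(r = 2 | data) = 0.086253, P(r = 3 | data) = 0.21833, P(r = 4 | data) = 0.34501, P(r = 5 | data) = 0.33693.
So P(purple next | data) = Σ P(purple next | H) P(H | data) = (5/6)(0.013477) + (2/3)(0.086253) + (1/2)(0.21833) + (1/3)(0.34501) + (1/6)(0.33693) = 0.34906.

0.3491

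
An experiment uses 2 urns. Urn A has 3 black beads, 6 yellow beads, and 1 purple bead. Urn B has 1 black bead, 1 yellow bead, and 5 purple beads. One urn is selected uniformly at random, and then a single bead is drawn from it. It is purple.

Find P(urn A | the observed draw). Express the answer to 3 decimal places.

0.123

The likelihood of this draw under each hypothesis: P(data | urn A) = (1/10) = 1/10; P(data | urn B) = (5/7) = 5/7.
Weighting by the prior gives 1/2 · 1/10 = 1/20, 1/2 · 5/7 = 5/14; with total 57/140.
Therefore the posterior P(urn A | data) = (1/20) / (57/140) = 7/57.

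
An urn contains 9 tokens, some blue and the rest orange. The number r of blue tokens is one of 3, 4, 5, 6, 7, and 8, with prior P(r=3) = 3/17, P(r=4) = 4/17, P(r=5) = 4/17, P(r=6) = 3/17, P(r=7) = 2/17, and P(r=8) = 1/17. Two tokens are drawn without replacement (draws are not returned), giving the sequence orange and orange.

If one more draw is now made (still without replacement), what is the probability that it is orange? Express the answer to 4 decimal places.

The likelihood of the observed sequence under each hypothesis: P(data | r = 3) = (6/9)(5/8) = 5/12; P(data | r = 4) = (5/9)(4/8) = 5/18; P(data | r = 5) = (4/9)(3/8) = 1/6; P(data | r = 6) = (3/9)(2/8) = 1/12; P(data | r = 7) = (2/9)(1/8) = 1/36; P(data | r = 8) = (1/9)(0/8) = 0.
Multiplying each by its prior: 3/17 · 5/12 = 5/68, 4/17 · 5/18 = 10/153, 4/17 · 1/6 = 2/51, 3/17 · 1/12 = 1/68, 2/17 · 1/36 = 1/306, 1/17 · 0 = 0; these sum to 10/51.
Normalising, the posterior is P(r = 3 | data) = 3/8, P(r = 4 | data) = 1/3, P(r = 5 | data) = 1/5, P(r = 6 | data) = 3/40, P(r = 7 | data) = 1/60, P(r = 8 | data) = 0.
So P(orange next | data) = Σ P(orange next | H) P(H | data) = (4/7)(3/8) + (3/7)(1/3) + (2/7)(1/5) + (1/7)(3/40) + (0)(1/60) = 17/40.

0.4250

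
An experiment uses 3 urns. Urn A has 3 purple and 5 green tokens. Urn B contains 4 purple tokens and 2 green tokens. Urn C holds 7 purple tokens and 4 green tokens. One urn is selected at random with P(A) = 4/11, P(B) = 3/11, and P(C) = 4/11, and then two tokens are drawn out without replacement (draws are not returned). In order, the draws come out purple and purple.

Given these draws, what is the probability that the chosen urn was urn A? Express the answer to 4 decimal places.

0.1358

Under each hypothesis, the probability of the observed sequence is: P(data | urn A) = (3/8)(2/7) = 3/28; P(data | urn B) = (4/6)(3/5) = 2/5; P(data | urn C) = (7/11)(6/10) = 21/55.
Multiplying each by its prior: 4/11 · 3/28 = 3/77, 3/11 · 2/5 = 6/55, 4/11 · 21/55 = 84/605; with total 243/847.
So P(urn A | data) = (3/77) / (243/847) = 11/81.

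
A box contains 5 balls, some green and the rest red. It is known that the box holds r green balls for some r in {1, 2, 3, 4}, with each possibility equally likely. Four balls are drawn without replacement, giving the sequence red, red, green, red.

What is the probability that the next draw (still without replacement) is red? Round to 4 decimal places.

0.6667

For each hypothesis, P(data | H) works out to: P(data | r = 1) = (4/5)(3/4)(1/3)(2/2) = 1/5; P(data | r = 2) = (3/5)(2/4)(2/3)(1/2) = 1/10; P(data | r = 3) = (2/5)(1/4)(3/3)(0/2) = 0; P(data | r = 4) = (1/5)(0/4) = 0.
Weighting by the prior gives 1/4 · 1/5 = 1/20, 1/4 · 1/10 = 1/40, 1/4 · 0 = 0, 1/4 · 0 = 0; with total 3/40.
Dividing through by the total gives posterior P(r = 1 | data) = 2/3, P(r = 2 | data) = 1/3, P(r = 3 | data) = 0, P(r = 4 | data) = 0.
Averaging over the posterior, P(red next | data) = (1)(2/3) + (0)(1/3) = 2/3.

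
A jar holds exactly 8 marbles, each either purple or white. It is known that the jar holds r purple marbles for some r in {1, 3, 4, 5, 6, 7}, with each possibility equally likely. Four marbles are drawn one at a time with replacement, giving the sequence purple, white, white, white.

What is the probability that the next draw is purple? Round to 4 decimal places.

0.3763

Compute the likelihood of the observed sequence for each case: P(data | r = 1) = (1/8)(7/8)(7/8)(7/8) = 0.08374; P(data | r = 3) = (3/8)(5/8)(5/8)(5/8) = 0.091553; P(data | r = 4) = (4/8)(4/8)(4/8)(4/8) = 0.0625; P(data | r = 5) = (5/8)(3/8)(3/8)(3/8) = 0.032959; P(data | r = 6) = (6/8)(2/8)(2/8)(2/8) = 0.011719; P(data | r = 7) = (7/8)(1/8)(1/8)(1/8) = 0.001709.
Weighting by the prior gives 1/6 · 0.08374 = 0.013957, 1/6 · 0.091553 = 0.015259, 1/6 · 0.0625 = 0.010417, 1/6 · 0.032959 = 0.0054932, 1/6 · 0.011719 = 0.0019531, 1/6 · 0.001709 = 0.00028483; these sum to 0.047363.
Dividing through by the total gives posterior P(r = 1 | data) = 0.29467, P(r = 3 | data) = 0.32216, P(r = 4 | data) = 0.21993, P(r = 5 | data) = 0.11598, P(r = 6 | data) = 0.041237, P(r = 7 | data) = 0.0060137.
The predictive probability is P(purple next | data) = (1/8)(0.29467) + (3/8)(0.32216) + (1/2)(0.21993) + (5/8)(0.11598) + (3/4)(0.041237) + (7/8)(0.0060137) = 0.37629.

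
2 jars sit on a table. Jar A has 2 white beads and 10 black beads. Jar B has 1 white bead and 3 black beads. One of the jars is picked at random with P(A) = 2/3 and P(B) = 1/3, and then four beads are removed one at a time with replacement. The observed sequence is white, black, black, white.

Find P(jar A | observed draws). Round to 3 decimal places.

0.523

For each hypothesis, P(data | H) works out to: P(data | jar A) = (2/12)(10/12)(10/12)(2/12) = 0.01929; P(data | jar B) = (1/4)(3/4)(3/4)(1/4) = 0.035156.
Multiplying each by its prior: 2/3 · 0.01929 = 0.01286, 1/3 · 0.035156 = 0.011719; summing to 0.024579.
By Bayes' rule, P(jar A | data) = (0.01286) / (0.024579) = 0.52322.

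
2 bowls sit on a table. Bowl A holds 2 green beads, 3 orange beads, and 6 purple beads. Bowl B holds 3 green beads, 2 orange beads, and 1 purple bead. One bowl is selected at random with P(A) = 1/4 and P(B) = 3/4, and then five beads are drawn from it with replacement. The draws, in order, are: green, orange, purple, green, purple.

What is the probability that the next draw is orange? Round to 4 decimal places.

Compute the likelihood of the observed sequence for each case: P(data | bowl A) = (2/11)(3/11)(6/11)(2/11)(6/11) = 0.0026824; P(data | bowl B) = (3/6)(2/6)(1/6)(3/6)(1/6) = 0.0023148.
Weighting by the prior gives 1/4 · 0.0026824 = 0.0006706, 3/4 · 0.0023148 = 0.0017361; summing to 0.0024067.
Dividing through by the total gives posterior P(bowl A | data) = 0.27864, P(bowl B | data) = 0.72136.
The predictive probability is P(orange next | data) = (3/11)(0.27864) + (1/3)(0.72136) = 0.31645.

0.3164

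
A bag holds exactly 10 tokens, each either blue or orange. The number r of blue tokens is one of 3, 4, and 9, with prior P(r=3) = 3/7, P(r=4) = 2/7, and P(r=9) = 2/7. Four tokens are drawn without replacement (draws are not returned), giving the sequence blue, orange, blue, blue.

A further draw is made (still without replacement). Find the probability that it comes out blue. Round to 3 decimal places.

0.743

For each hypothesis, P(data | H) works out to: P(data | r = 3) = (3/10)(7/9)(2/8)(1/7) = 0.0083333; P(data | r = 4) = (4/10)(6/9)(3/8)(2/7) = 0.028571; P(data | r = 9) = (9/10)(1/9)(8/8)(7/7) = 0.1.
Multiplying each by its prior: 3/7 · 0.0083333 = 0.0035714, 2/7 · 0.028571 = 0.0081633, 2/7 · 0.1 = 0.028571; with total 0.040306.
The posterior is then P(r = 3 | data) = 0.088608, P(r = 4 | data) = 0.20253, P(r = 9 | data) = 0.70886.
The predictive probability is P(blue next | data) = (0)(0.088608) + (1/6)(0.20253) + (1)(0.70886) = 0.74262.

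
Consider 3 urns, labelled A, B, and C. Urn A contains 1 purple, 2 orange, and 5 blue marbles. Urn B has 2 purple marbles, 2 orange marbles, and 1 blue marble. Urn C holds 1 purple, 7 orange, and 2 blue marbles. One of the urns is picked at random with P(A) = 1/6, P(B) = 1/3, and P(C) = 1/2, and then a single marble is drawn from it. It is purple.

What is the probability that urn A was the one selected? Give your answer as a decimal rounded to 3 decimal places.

0.102

Compute the likelihood of this draw for each case: P(data | urn A) = (1/8) = 1/8; P(data | urn B) = (2/5) = 2/5; P(data | urn C) = (1/10) = 1/10.
Multiplying each by its prior: 1/6 · 1/8 = 1/48, 1/3 · 2/5 = 2/15, 1/2 · 1/10 = 1/20; with total 49/240.
Therefore the posterior P(urn A | data) = (1/48) / (49/240) = 5/49.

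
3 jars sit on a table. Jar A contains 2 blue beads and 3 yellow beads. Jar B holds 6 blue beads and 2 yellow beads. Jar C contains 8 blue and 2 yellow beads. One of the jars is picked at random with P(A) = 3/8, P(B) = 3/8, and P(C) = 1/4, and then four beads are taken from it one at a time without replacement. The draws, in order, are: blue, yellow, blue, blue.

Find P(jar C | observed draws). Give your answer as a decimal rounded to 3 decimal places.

Compute the likelihood of the observed sequence for each case: P(data | jar A) = (2/5)(3/4)(1/3)(0/2) = 0; P(data | jar B) = (6/8)(2/7)(5/6)(4/5) = 1/7; P(data | jar C) = (8/10)(2/9)(7/8)(6/7) = 2/15.
The prior-weighted likelihoods are 3/8 · 0 = 0, 3/8 · 1/7 = 3/56, 1/4 · 2/15 = 1/30; summing to 73/840.
Hence P(jar C | data) = (1/30) / (73/840) = 28/73.

0.384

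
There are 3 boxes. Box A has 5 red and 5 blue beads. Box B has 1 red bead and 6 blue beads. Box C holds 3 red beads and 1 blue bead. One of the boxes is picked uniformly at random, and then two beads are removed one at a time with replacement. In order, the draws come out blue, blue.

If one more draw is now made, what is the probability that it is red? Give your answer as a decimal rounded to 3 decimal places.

0.264

Compute the likelihood of the observed sequence for each case: P(data | box A) = (5/10)(5/10) = 0.25; P(data | box B) = (6/7)(6/7) = 0.73469; P(data | box C) = (1/4)(1/4) = 0.0625.
Weighting by the prior gives 1/3 · 0.25 = 0.083333, 1/3 · 0.73469 = 0.2449, 1/3 · 0.0625 = 0.020833; summing to 0.34906.
The posterior is then P(box A | data) = 0.23873, P(box B | data) = 0.70158, P(box C | data) = 0.059683.
So P(red next | data) = Σ P(red next | H) P(H | data) = (1/2)(0.23873) + (1/7)(0.70158) + (3/4)(0.059683) = 0.26436.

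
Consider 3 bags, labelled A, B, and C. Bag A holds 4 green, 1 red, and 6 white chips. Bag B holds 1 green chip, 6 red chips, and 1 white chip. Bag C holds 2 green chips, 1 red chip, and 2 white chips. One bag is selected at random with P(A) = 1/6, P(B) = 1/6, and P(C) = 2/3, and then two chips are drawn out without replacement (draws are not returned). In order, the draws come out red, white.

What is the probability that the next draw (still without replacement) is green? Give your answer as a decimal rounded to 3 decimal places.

0.550

Compute the likelihood of the observed sequence for each case: P(data | bag A) = (1/11)(6/10) = 0.054545; P(data | bag B) = (6/8)(1/7) = 0.10714; P(data | bag C) = (1/5)(2/4) = 0.1.
Weighting by the prior gives 1/6 · 0.054545 = 0.0090909, 1/6 · 0.10714 = 0.017857, 2/3 · 0.1 = 0.066667; these sum to 0.093615.
Normalising, the posterior is P(bag A | data) = 0.09711, P(bag B | data) = 0.19075, P(bag C | data) = 0.71214.
So P(green next | data) = Σ P(green next | H) P(H | data) = (4/9)(0.09711) + (1/6)(0.19075) + (2/3)(0.71214) = 0.54971.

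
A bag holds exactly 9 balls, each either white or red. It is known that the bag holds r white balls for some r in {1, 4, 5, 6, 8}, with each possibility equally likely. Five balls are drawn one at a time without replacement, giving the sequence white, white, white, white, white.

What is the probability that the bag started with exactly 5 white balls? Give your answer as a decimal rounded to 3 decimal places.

0.016

For each hypothesis, P(data | H) works out to: P(data | r = 1) = (1/9)(0/8) = 0; P(data | r = 4) = (4/9)(3/8)(2/7)(1/6)(0/5) = 0; P(data | r = 5) = (5/9)(4/8)(3/7)(2/6)(1/5) = 1/126; P(data | r = 6) = (6/9)(5/8)(4/7)(3/6)(2/5) = 1/21; P(data | r = 8) = (8/9)(7/8)(6/7)(5/6)(4/5) = 4/9.
Weighting by the prior gives 1/5 · 0 = 0, 1/5 · 0 = 0, 1/5 · 1/126 = 1/630, 1/5 · 1/21 = 1/105, 1/5 · 4/9 = 4/45; with total 1/10.
Therefore the posterior P(r = 5 | data) = (1/630) / (1/10) = 1/63.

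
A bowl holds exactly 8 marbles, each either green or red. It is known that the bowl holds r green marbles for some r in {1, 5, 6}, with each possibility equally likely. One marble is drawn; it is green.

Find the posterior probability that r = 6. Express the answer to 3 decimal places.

0.500

For each hypothesis, P(data | H) works out to: P(data | r = 1) = (1/8) = 1/8; P(data | r = 5) = (5/8) = 5/8; P(data | r = 6) = (6/8) = 3/4.
Weighting by the prior gives 1/3 · 1/8 = 1/24, 1/3 · 5/8 = 5/24, 1/3 · 3/4 = 1/4; these sum to 1/2.
By Bayes' rule, P(r = 6 | data) = (1/4) / (1/2) = 1/2.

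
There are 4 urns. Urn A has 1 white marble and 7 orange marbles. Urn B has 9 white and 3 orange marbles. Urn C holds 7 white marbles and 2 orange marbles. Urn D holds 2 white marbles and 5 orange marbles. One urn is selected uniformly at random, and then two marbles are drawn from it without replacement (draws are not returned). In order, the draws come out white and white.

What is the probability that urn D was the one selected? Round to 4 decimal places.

0.0405

Under each hypothesis, the probability of the observed sequence is: P(data | urn A) = (1/8)(0/7) = 0; P(data | urn B) = (9/12)(8/11) = 0.54545; P(data | urn C) = (7/9)(6/8) = 0.58333; P(data | urn D) = (2/7)(1/6) = 0.047619.
Weighting by the prior gives 1/4 · 0 = 0, 1/4 · 0.54545 = 0.13636, 1/4 · 0.58333 = 0.14583, 1/4 · 0.047619 = 0.011905; with total 0.2941.
Therefore the posterior P(urn D | data) = (0.011905) / (0.2941) = 0.040478.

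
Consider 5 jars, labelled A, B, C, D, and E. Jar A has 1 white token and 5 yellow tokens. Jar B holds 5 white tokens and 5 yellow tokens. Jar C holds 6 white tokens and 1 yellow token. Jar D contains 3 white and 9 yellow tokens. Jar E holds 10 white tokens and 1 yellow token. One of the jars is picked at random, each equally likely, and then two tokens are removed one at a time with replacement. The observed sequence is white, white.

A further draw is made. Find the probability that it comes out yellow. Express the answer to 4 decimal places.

Compute the likelihood of the observed sequence for each case: P(data | jar A) = (1/6)(1/6) = 0.027778; P(data | jar B) = (5/10)(5/10) = 0.25; P(data | jar C) = (6/7)(6/7) = 0.73469; P(data | jar D) = (3/12)(3/12) = 0.0625; P(data | jar E) = (10/11)(10/11) = 0.82645.
The prior-weighted likelihoods are 1/5 · 0.027778 = 0.0055556, 1/5 · 0.25 = 0.05, 1/5 · 0.73469 = 0.14694, 1/5 · 0.0625 = 0.0125, 1/5 · 0.82645 = 0.16529; with total 0.38028.
Dividing through by the total gives posterior P(jar A | data) = 0.014609, P(jar B | data) = 0.13148, P(jar C | data) = 0.38639, P(jar D | data) = 0.03287, P(jar E | data) = 0.43465.
Averaging over the posterior, P(yellow next | data) = (5/6)(0.014609) + (1/2)(0.13148) + (1/7)(0.38639) + (3/4)(0.03287) + (1/11)(0.43465) = 0.19728.

0.1973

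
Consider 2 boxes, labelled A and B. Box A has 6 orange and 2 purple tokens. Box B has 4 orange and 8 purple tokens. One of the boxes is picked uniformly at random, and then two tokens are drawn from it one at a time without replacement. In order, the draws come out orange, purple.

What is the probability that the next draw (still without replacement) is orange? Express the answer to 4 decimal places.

The likelihood of the observed sequence under each hypothesis: P(data | box A) = (6/8)(2/7) = 3/14; P(data | box B) = (4/12)(8/11) = 8/33.
Weighting by the prior gives 1/2 · 3/14 = 3/28, 1/2 · 8/33 = 4/33; summing to 211/924.
Normalising, the posterior is P(box A | data) = 0.46919, P(box B | data) = 0.53081.
Averaging over the posterior, P(orange next | data) = (5/6)(0.46919) + (3/10)(0.53081) = 0.55024.

0.5502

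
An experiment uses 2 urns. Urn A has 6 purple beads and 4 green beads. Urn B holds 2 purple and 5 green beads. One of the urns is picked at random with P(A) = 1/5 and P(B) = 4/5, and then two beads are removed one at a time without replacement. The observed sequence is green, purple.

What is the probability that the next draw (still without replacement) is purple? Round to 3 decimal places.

Compute the likelihood of the observed sequence for each case: P(data | urn A) = (4/10)(6/9) = 4/15; P(data | urn B) = (5/7)(2/6) = 5/21.
Multiplying each by its prior: 1/5 · 4/15 = 4/75, 4/5 · 5/21 = 4/21; summing to 128/525.
The posterior is then P(urn A | data) = 7/32, P(urn B | data) = 25/32.
So P(purple next | data) = Σ P(purple next | H) P(H | data) = (5/8)(7/32) + (1/5)(25/32) = 75/256.

0.293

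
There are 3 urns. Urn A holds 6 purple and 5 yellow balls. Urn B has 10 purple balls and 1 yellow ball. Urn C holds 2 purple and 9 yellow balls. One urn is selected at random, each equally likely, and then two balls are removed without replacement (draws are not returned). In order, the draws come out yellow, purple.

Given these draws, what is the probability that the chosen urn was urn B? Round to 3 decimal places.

Compute the likelihood of the observed sequence for each case: P(data | urn A) = (5/11)(6/10) = 3/11; P(data | urn B) = (1/11)(10/10) = 1/11; P(data | urn C) = (9/11)(2/10) = 9/55.
Multiplying each by its prior: 1/3 · 3/11 = 1/11, 1/3 · 1/11 = 1/33, 1/3 · 9/55 = 3/55; summing to 29/165.
By Bayes' rule, P(urn B | data) = (1/33) / (29/165) = 5/29.

0.172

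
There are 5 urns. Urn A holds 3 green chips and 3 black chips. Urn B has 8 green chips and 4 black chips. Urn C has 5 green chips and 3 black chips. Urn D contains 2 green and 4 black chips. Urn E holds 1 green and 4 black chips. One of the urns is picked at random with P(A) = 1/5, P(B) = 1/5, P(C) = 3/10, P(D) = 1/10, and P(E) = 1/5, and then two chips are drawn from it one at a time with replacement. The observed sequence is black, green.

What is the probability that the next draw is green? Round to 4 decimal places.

For each hypothesis, P(data | H) works out to: P(data | urn A) = (3/6)(3/6) = 0.25; P(data | urn B) = (4/12)(8/12) = 0.22222; P(data | urn C) = (3/8)(5/8) = 0.23438; P(data | urn D) = (4/6)(2/6) = 0.22222; P(data | urn E) = (4/5)(1/5) = 0.16.
The prior-weighted likelihoods are 1/5 · 0.25 = 0.05, 1/5 · 0.22222 = 0.044444, 3/10 · 0.23438 = 0.070312, 1/10 · 0.22222 = 0.022222, 1/5 · 0.16 = 0.032; these sum to 0.21898.
The posterior is then P(urn A | data) = 0.22833, P(urn B | data) = 0.20296, P(urn C | data) = 0.32109, P(urn D | data) = 0.10148, P(urn E | data) = 0.14613.
So P(green next | data) = Σ P(green next | H) P(H | data) = (1/2)(0.22833) + (2/3)(0.20296) + (5/8)(0.32109) + (1/3)(0.10148) + (1/5)(0.14613) = 0.51321.

0.5132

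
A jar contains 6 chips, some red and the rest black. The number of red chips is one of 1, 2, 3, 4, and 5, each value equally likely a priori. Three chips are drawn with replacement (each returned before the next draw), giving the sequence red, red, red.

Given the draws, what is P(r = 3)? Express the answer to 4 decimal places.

0.1200

Compute the likelihood of the observed sequence for each case: P(data | r = 1) = (1/6)(1/6)(1/6) = 0.0046296; P(data | r = 2) = (2/6)(2/6)(2/6) = 0.037037; P(data | r = 3) = (3/6)(3/6)(3/6) = 0.125; P(data | r = 4) = (4/6)(4/6)(4/6) = 0.2963; P(data | r = 5) = (5/6)(5/6)(5/6) = 0.5787.
The prior-weighted likelihoods are 1/5 · 0.0046296 = 0.00092593, 1/5 · 0.037037 = 0.0074074, 1/5 · 0.125 = 0.025, 1/5 · 0.2963 = 0.059259, 1/5 · 0.5787 = 0.11574; these sum to 0.20833.
So P(r = 3 | data) = (0.025) / (0.20833) = 0.12.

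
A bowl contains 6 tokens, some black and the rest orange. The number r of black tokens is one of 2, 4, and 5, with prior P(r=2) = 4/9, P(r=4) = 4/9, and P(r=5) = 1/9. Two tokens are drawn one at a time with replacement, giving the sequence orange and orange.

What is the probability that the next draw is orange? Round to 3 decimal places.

0.595

For each hypothesis, P(data | H) works out to: P(data | r = 2) = (4/6)(4/6) = 4/9; P(data | r = 4) = (2/6)(2/6) = 1/9; P(data | r = 5) = (1/6)(1/6) = 1/36.
The prior-weighted likelihoods are 4/9 · 4/9 = 16/81, 4/9 · 1/9 = 4/81, 1/9 · 1/36 = 1/324; these sum to 1/4.
Dividing through by the total gives posterior P(r = 2 | data) = 64/81, P(r = 4 | data) = 16/81, P(r = 5 | data) = 1/81.
So P(orange next | data) = Σ P(orange next | H) P(H | data) = (2/3)(64/81) + (1/3)(16/81) + (1/6)(1/81) = 289/486.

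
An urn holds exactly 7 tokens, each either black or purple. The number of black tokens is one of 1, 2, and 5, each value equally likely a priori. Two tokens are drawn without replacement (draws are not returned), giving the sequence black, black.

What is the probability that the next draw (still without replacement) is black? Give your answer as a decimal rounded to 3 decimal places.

0.545

Under each hypothesis, the probability of the observed sequence is: P(data | r = 1) = (1/7)(0/6) = 0; P(data | r = 2) = (2/7)(1/6) = 1/21; P(data | r = 5) = (5/7)(4/6) = 10/21.
Weighting by the prior gives 1/3 · 0 = 0, 1/3 · 1/21 = 1/63, 1/3 · 10/21 = 10/63; these sum to 11/63.
Dividing through by the total gives posterior P(r = 1 | data) = 0, P(r = 2 | data) = 1/11, P(r = 5 | data) = 10/11.
So P(black next | data) = Σ P(black next | H) P(H | data) = (0)(1/11) + (3/5)(10/11) = 6/11.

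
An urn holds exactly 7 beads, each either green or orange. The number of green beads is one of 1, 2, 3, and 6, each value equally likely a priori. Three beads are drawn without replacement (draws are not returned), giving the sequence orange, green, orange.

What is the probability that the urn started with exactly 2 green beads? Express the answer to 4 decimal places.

For each hypothesis, P(data | H) works out to: P(data | r = 1) = (6/7)(1/6)(5/5) = 1/7; P(data | r = 2) = (5/7)(2/6)(4/5) = 4/21; P(data | r = 3) = (4/7)(3/6)(3/5) = 6/35; P(data | r = 6) = (1/7)(6/6)(0/5) = 0.
Weighting by the prior gives 1/4 · 1/7 = 1/28, 1/4 · 4/21 = 1/21, 1/4 · 6/35 = 3/70, 1/4 · 0 = 0; these sum to 53/420.
By Bayes' rule, P(r = 2 | data) = (1/21) / (53/420) = 20/53.

0.3774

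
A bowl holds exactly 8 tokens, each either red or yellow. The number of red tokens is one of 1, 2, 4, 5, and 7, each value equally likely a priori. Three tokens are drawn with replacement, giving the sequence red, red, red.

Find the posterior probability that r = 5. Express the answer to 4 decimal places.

0.2311

Compute the likelihood of the observed sequence for each case: P(data | r = 1) = (1/8)(1/8)(1/8) = 0.0019531; P(data | r = 2) = (2/8)(2/8)(2/8) = 0.015625; P(data | r = 4) = (4/8)(4/8)(4/8) = 0.125; P(data | r = 5) = (5/8)(5/8)(5/8) = 0.24414; P(data | r = 7) = (7/8)(7/8)(7/8) = 0.66992.
Multiplying each by its prior: 1/5 · 0.0019531 = 0.00039063, 1/5 · 0.015625 = 0.003125, 1/5 · 0.125 = 0.025, 1/5 · 0.24414 = 0.048828, 1/5 · 0.66992 = 0.13398; these sum to 0.21133.
By Bayes' rule, P(r = 5 | data) = (0.048828) / (0.21133) = 0.23105.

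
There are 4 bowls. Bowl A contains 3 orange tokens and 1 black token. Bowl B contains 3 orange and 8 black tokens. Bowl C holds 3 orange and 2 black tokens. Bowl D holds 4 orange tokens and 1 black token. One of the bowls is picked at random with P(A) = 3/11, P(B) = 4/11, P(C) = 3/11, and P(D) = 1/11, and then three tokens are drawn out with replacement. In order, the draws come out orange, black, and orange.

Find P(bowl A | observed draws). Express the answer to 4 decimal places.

Compute the likelihood of the observed sequence for each case: P(data | bowl A) = (3/4)(1/4)(3/4) = 0.14062; P(data | bowl B) = (3/11)(8/11)(3/11) = 0.054095; P(data | bowl C) = (3/5)(2/5)(3/5) = 0.144; P(data | bowl D) = (4/5)(1/5)(4/5) = 0.128.
Multiplying each by its prior: 3/11 · 0.14062 = 0.038352, 4/11 · 0.054095 = 0.019671, 3/11 · 0.144 = 0.039273, 1/11 · 0.128 = 0.011636; summing to 0.10893.
Therefore the posterior P(bowl A | data) = (0.038352) / (0.10893) = 0.35207.

0.3521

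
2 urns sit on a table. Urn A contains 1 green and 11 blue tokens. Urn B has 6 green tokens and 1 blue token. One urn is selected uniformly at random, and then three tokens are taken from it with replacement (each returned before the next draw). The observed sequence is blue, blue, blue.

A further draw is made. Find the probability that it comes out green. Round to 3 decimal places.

Compute the likelihood of the observed sequence for each case: P(data | urn A) = (11/12)(11/12)(11/12) = 0.77025; P(data | urn B) = (1/7)(1/7)(1/7) = 0.0029155.
The prior-weighted likelihoods are 1/2 · 0.77025 = 0.38513, 1/2 · 0.0029155 = 0.0014577; with total 0.38659.
Normalising, the posterior is P(urn A | data) = 0.99623, P(urn B | data) = 0.0037708.
Averaging over the posterior, P(green next | data) = (1/12)(0.99623) + (6/7)(0.0037708) = 0.086251.

0.086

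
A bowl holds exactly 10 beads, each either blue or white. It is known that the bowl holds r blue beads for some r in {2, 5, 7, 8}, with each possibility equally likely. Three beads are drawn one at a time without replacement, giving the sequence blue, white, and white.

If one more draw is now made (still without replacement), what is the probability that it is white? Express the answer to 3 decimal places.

The likelihood of the observed sequence under each hypothesis: P(data | r = 2) = (2/10)(8/9)(7/8) = 7/45; P(data | r = 5) = (5/10)(5/9)(4/8) = 5/36; P(data | r = 7) = (7/10)(3/9)(2/8) = 7/120; P(data | r = 8) = (8/10)(2/9)(1/8) = 1/45.
Weighting by the prior gives 1/4 · 7/45 = 7/180, 1/4 · 5/36 = 5/144, 1/4 · 7/120 = 7/480, 1/4 · 1/45 = 1/180; these sum to 3/32.
Dividing through by the total gives posterior P(r = 2 | data) = 56/135, P(r = 5 | data) = 10/27, P(r = 7 | data) = 7/45, P(r = 8 | data) = 8/135.
So P(white next | data) = Σ P(white next | H) P(H | data) = (6/7)(56/135) + (3/7)(10/27) + (1/7)(7/45) + (0)(8/135) = 169/315.

0.537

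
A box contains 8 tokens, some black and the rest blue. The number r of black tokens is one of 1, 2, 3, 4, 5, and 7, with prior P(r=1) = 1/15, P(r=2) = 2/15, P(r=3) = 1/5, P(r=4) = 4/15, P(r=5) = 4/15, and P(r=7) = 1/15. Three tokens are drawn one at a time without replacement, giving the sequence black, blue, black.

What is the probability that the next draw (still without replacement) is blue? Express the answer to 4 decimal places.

Under each hypothesis, the probability of the observed sequence is: P(data | r = 1) = (1/8)(7/7)(0/6) = 0; P(data | r = 2) = (2/8)(6/7)(1/6) = 1/28; P(data | r = 3) = (3/8)(5/7)(2/6) = 5/56; P(data | r = 4) = (4/8)(4/7)(3/6) = 1/7; P(data | r = 5) = (5/8)(3/7)(4/6) = 5/28; P(data | r = 7) = (7/8)(1/7)(6/6) = 1/8.
Multiplying each by its prior: 1/15 · 0 = 0, 2/15 · 1/28 = 1/210, 1/5 · 5/56 = 1/56, 4/15 · 1/7 = 4/105, 4/15 · 5/28 = 1/21, 1/15 · 1/8 = 1/120; with total 7/60.
The posterior is then P(r = 1 | data) = 0, P(r = 2 | data) = 2/49, P(r = 3 | data) = 15/98, P(r = 4 | data) = 16/49, P(r = 5 | data) = 20/49, P(r = 7 | data) = 1/14.
The predictive probability is P(blue next | data) = (1)(2/49) + (4/5)(15/98) + (3/5)(16/49) + (2/5)(20/49) + (0)(1/14) = 128/245.

0.5224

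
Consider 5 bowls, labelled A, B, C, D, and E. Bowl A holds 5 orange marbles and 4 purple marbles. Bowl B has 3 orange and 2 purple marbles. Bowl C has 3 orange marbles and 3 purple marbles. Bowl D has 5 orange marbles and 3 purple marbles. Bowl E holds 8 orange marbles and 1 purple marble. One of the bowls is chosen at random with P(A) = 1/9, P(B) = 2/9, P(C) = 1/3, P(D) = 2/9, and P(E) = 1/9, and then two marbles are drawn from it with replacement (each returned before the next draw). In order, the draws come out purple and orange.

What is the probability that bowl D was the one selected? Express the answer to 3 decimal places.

0.229

Compute the likelihood of the observed sequence for each case: P(data | bowl A) = (4/9)(5/9) = 0.24691; P(data | bowl B) = (2/5)(3/5) = 0.24; P(data | bowl C) = (3/6)(3/6) = 0.25; P(data | bowl D) = (3/8)(5/8) = 0.23438; P(data | bowl E) = (1/9)(8/9) = 0.098765.
Weighting by the prior gives 1/9 · 0.24691 = 0.027435, 2/9 · 0.24 = 0.053333, 1/3 · 0.25 = 0.083333, 2/9 · 0.23438 = 0.052083, 1/9 · 0.098765 = 0.010974; summing to 0.22716.
Therefore the posterior P(bowl D | data) = (0.052083) / (0.22716) = 0.22928.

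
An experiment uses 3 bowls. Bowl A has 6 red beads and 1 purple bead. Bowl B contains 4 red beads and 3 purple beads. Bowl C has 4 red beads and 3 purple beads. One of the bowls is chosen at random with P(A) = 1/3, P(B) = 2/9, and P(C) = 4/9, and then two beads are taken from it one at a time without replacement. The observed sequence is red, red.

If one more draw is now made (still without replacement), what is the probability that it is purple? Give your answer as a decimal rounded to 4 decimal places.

0.3778

The likelihood of the observed sequence under each hypothesis: P(data | bowl A) = (6/7)(5/6) = 5/7; P(data | bowl B) = (4/7)(3/6) = 2/7; P(data | bowl C) = (4/7)(3/6) = 2/7.
Weighting by the prior gives 1/3 · 5/7 = 5/21, 2/9 · 2/7 = 4/63, 4/9 · 2/7 = 8/63; summing to 3/7.
Normalising, the posterior is P(bowl A | data) = 5/9, P(bowl B | data) = 4/27, P(bowl C | data) = 8/27.
The predictive probability is P(purple next | data) = (1/5)(5/9) + (3/5)(4/27) + (3/5)(8/27) = 17/45.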